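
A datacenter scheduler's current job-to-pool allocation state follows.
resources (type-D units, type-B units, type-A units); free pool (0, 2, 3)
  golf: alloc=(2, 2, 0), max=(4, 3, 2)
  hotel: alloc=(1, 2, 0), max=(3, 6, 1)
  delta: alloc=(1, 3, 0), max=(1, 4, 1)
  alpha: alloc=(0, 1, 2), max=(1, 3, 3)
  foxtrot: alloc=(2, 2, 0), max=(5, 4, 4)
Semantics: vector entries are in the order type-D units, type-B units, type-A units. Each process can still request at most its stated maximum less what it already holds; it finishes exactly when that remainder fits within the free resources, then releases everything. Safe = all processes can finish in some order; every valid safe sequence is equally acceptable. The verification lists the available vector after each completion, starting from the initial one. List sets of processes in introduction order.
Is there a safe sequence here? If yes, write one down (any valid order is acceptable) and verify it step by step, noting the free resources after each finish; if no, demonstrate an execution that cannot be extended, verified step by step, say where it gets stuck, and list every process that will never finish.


UNSAFE.
Key observation: type-D units is the bottleneck — with delta, alpha done the pool holds (1, 6, 5), short of every remaining need.
Going as far as possible: delta, alpha; after that, nothing fits. Walking it through:
  pool = (0, 2, 3)
  delta: need (0, 1, 1) fits (0, 2, 3); releases (1, 3, 0), pool now (1, 5, 3)
  alpha: need (1, 2, 1) fits (1, 5, 3); releases (0, 1, 2), pool now (1, 6, 5)
  blocked: golf wants (2, 1, 2), pool (1, 6, 5) — not enough type-D units
  blocked: hotel wants (2, 4, 1), pool (1, 6, 5) — not enough type-D units
  blocked: foxtrot wants (3, 2, 4), pool (1, 6, 5) — not enough type-D units
Permanently blocked: golf, hotel and foxtrot.


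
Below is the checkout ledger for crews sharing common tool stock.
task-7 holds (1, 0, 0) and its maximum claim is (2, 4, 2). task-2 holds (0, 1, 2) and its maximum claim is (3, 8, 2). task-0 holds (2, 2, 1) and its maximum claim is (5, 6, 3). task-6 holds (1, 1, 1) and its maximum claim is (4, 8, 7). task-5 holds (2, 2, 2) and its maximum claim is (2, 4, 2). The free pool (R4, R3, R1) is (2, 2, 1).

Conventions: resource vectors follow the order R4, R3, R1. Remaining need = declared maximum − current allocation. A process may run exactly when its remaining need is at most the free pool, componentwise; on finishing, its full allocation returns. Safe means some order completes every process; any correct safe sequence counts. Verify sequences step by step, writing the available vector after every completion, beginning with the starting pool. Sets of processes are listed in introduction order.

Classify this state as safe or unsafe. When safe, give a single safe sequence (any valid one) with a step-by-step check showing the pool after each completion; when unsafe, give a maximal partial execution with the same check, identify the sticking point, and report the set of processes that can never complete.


UNSAFE.
Key observation: the pool after task-5, task-7, task-0 is (7, 6, 4); every surviving request exceeds it in R3, so progress ends there.
A maximal execution: task-5, task-7, task-0 — then nothing else fits. Walking it through:
  pool = (2, 2, 1)
  run task-5 (needs (0, 2, 0), free (2, 2, 1)); after release of (2, 2, 2) the pool is (4, 4, 3)
  run task-7 (needs (1, 4, 2), free (4, 4, 3)); after release of (1, 0, 0) the pool is (5, 4, 3)
  run task-0 (needs (3, 4, 2), free (5, 4, 3)); after release of (2, 2, 1) the pool is (7, 6, 4)
  task-2 still needs (3, 7, 0) but only (7, 6, 4) is free — short on R3
  task-6 still needs (3, 7, 6) but only (7, 6, 4) is free — short on R3 and R1
Processes that can never finish: task-2 and task-6.


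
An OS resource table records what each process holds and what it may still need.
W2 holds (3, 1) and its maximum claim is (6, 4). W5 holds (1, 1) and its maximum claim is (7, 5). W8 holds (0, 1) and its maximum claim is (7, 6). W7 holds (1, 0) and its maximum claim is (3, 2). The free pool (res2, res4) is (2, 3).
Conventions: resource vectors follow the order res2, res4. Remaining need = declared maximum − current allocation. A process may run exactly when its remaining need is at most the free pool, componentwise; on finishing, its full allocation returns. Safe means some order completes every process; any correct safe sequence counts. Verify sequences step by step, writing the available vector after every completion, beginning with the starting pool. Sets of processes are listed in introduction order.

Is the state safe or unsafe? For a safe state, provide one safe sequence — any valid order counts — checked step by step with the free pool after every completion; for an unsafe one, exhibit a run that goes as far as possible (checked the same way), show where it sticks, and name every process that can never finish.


The state is SAFE; one workable sequence: W7, W2, W5, W8.
Key observation: the order's first zero-slack moment is W7 ((2, 2) needed, (2, 3) free — a requested resource with nothing to spare).
Verifying each step:
  pool = (2, 3)
  W7 needs (2, 2) <= (2, 3) -> finishes; pool += (1, 0) = (3, 3)
  W2 needs (3, 3) <= (3, 3) -> finishes; pool += (3, 1) = (6, 4)
  W5 needs (6, 4) <= (6, 4) -> finishes; pool += (1, 1) = (7, 5)
  W8 needs (7, 5) <= (7, 5) -> finishes; pool += (0, 1) = (7, 6)


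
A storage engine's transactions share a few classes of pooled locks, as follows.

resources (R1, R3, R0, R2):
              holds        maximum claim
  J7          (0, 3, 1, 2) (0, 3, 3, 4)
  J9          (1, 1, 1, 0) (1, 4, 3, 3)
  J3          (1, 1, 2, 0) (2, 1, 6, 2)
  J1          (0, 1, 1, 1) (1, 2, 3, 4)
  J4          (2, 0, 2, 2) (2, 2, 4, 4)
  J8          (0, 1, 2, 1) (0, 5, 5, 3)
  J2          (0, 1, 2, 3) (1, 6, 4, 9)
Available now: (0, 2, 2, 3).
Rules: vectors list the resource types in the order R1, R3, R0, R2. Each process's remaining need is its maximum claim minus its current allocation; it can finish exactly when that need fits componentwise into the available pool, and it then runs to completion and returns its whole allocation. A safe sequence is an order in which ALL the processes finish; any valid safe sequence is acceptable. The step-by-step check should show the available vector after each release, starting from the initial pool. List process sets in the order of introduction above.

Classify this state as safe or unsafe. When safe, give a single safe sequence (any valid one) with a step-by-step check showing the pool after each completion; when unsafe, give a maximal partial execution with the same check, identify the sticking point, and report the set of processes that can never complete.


SAFE. One safe sequence: J4, J7, J2, J3, J1, J9, J8.
Key observation: the first exact fit in this order is J4 — it needs (0, 2, 2, 2) with (0, 2, 2, 3) free, meeting a requested resource to the last unit.
Check, step by step:
  pool = (0, 2, 2, 3)
  J4: need (0, 2, 2, 2) fits (0, 2, 2, 3); releases (2, 0, 2, 2), pool now (2, 2, 4, 5)
  J7: need (0, 0, 2, 2) fits (2, 2, 4, 5); releases (0, 3, 1, 2), pool now (2, 5, 5, 7)
  J2: need (1, 5, 2, 6) fits (2, 5, 5, 7); releases (0, 1, 2, 3), pool now (2, 6, 7, 10)
  J3: need (1, 0, 4, 2) fits (2, 6, 7, 10); releases (1, 1, 2, 0), pool now (3, 7, 9, 10)
  J1: need (1, 1, 2, 3) fits (3, 7, 9, 10); releases (0, 1, 1, 1), pool now (3, 8, 10, 11)
  J9: need (0, 3, 2, 3) fits (3, 8, 10, 11); releases (1, 1, 1, 0), pool now (4, 9, 11, 11)
  J8: need (0, 4, 3, 2) fits (4, 9, 11, 11); releases (0, 1, 2, 1), pool now (4, 10, 13, 12)


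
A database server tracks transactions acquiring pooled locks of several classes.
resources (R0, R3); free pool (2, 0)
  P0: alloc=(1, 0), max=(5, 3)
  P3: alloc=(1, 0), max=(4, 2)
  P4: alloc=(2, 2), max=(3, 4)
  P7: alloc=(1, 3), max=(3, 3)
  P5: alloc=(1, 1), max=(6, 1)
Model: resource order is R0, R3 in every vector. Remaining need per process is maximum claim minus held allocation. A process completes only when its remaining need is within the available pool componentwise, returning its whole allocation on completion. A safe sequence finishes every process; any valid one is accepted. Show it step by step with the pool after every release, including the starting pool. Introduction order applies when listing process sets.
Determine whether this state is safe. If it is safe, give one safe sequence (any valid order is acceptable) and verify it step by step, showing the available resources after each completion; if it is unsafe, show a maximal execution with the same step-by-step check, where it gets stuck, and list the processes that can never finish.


The state is SAFE; one workable sequence: P7, P3, P0, P5, P4.
Key observation: P7 marks the first exact bind of the order: its need (2, 0) fits the free (2, 0) with zero slack on a requested resource.
Check, step by step:
  pool = (2, 0)
  run P7 (needs (2, 0), free (2, 0)); after release of (1, 3) the pool is (3, 3)
  run P3 (needs (3, 2), free (3, 3)); after release of (1, 0) the pool is (4, 3)
  run P0 (needs (4, 3), free (4, 3)); after release of (1, 0) the pool is (5, 3)
  run P5 (needs (5, 0), free (5, 3)); after release of (1, 1) the pool is (6, 4)
  run P4 (needs (1, 2), free (6, 4)); after release of (2, 2) the pool is (8, 6)


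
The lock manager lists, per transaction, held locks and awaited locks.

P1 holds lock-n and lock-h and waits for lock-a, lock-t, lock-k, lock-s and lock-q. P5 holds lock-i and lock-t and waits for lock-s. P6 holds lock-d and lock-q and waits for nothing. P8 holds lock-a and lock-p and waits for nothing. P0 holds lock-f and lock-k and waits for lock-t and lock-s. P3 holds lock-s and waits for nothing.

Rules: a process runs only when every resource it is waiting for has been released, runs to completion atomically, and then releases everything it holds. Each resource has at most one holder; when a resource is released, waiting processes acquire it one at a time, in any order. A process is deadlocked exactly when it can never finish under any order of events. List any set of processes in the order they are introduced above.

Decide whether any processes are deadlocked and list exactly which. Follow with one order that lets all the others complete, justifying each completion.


Nothing here is deadlocked.
Key observation: there is no circular wait here — follow any chain and it reaches a process that is free to run now.
One completion order for the rest: P3, P6, P8, P5, P0, P1.
Check, step by step:
  P3: no waits; runs immediately, freeing lock-s
  P6: no waits; runs immediately, freeing lock-d and lock-q
  P8: no waits; runs immediately, freeing lock-a and lock-p
  P5 waits on lock-s — all released -> runs and releases lock-i and lock-t
  P0 waits on lock-t and lock-s — all released -> runs and releases lock-f and lock-k
  P1 waits on lock-a, lock-t, lock-k, lock-s and lock-q — all released -> runs and releases lock-n and lock-h


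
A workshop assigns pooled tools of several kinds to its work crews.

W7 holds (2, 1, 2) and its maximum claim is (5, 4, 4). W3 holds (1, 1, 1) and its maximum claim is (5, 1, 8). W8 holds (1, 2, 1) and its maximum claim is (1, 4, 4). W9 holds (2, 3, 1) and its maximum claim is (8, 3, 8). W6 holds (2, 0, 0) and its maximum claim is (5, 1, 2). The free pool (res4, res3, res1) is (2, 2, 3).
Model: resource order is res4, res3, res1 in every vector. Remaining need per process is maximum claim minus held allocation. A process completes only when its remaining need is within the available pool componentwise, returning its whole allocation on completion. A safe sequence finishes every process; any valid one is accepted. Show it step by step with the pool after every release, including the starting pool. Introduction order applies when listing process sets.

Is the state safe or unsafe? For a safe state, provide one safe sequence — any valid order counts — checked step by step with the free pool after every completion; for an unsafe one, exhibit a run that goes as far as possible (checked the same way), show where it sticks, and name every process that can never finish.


UNSAFE — no complete ordering exists.
Key observation: W8, W7, W6 can finish, but then (7, 5, 6) is all there is, and the blocked group's res1 demands exceed it.
Going as far as possible: W8, W7, W6; after that, nothing fits. Check, step by step:
  pool = (2, 2, 3)
  run W8 (needs (0, 2, 3), free (2, 2, 3)); after release of (1, 2, 1) the pool is (3, 4, 4)
  run W7 (needs (3, 3, 2), free (3, 4, 4)); after release of (2, 1, 2) the pool is (5, 5, 6)
  run W6 (needs (3, 1, 2), free (5, 5, 6)); after release of (2, 0, 0) the pool is (7, 5, 6)
  W3 cannot run: need (4, 0, 7) vs free (7, 5, 6) (insufficient res1)
  W9 cannot run: need (6, 0, 7) vs free (7, 5, 6) (insufficient res1)
Never able to finish: W3 and W9.


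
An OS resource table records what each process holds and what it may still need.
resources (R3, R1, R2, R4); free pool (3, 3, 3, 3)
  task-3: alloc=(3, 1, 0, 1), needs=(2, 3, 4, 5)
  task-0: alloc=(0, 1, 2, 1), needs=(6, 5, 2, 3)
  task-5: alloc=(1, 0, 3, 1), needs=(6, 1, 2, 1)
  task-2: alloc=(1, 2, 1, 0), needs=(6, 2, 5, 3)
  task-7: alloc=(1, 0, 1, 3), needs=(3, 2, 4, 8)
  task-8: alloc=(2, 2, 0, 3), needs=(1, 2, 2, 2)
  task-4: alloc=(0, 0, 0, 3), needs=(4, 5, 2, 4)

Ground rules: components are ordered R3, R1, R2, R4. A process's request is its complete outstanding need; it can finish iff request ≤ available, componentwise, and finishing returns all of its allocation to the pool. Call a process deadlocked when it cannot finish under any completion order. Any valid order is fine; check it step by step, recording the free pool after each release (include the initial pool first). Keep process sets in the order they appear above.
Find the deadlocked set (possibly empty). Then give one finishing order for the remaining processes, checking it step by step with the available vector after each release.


The deadlocked set is task-3, task-0, task-5, task-2 and task-7.
Key observation: after task-8, task-4 the pool peaks at (5, 5, 3, 9), and each blocked process is short somewhere: task-3 on R2; task-0 on R3; task-5 on R3; task-2 on R3, R2; task-7 on R2.
The rest can finish in the order task-8, task-4. Verifying each step:
  pool = (3, 3, 3, 3)
  task-8 needs (1, 2, 2, 2) <= (3, 3, 3, 3) -> finishes; pool += (2, 2, 0, 3) = (5, 5, 3, 6)
  task-4 needs (4, 5, 2, 4) <= (5, 5, 3, 6) -> finishes; pool += (0, 0, 0, 3) = (5, 5, 3, 9)
None of the blocked processes ever fits:
  blocked: task-3 wants (2, 3, 4, 5), pool (5, 5, 3, 9) — not enough R2
  blocked: task-0 wants (6, 5, 2, 3), pool (5, 5, 3, 9) — not enough R3
  blocked: task-5 wants (6, 1, 2, 1), pool (5, 5, 3, 9) — not enough R3
  blocked: task-2 wants (6, 2, 5, 3), pool (5, 5, 3, 9) — not enough R3 and R2
  blocked: task-7 wants (3, 2, 4, 8), pool (5, 5, 3, 9) — not enough R2


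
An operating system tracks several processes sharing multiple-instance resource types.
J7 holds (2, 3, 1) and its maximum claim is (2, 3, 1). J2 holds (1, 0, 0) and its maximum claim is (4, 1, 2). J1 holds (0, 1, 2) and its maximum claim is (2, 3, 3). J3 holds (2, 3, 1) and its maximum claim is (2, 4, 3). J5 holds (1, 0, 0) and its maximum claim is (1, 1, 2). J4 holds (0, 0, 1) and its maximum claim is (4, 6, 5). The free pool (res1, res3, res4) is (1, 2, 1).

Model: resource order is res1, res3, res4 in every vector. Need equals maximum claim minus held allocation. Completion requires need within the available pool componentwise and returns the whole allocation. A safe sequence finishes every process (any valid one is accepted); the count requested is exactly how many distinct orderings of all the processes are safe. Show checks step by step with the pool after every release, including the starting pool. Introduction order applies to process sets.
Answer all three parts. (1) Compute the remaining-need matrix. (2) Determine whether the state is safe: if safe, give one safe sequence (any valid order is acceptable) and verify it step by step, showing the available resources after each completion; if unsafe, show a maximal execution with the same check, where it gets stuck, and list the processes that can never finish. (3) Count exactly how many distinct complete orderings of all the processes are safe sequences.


(1) Remaining need (order res1, res3, res4):
  J7: (0, 0, 0)
  J2: (3, 1, 2)
  J1: (2, 2, 1)
  J3: (0, 1, 2)
  J5: (0, 1, 2)
  J4: (4, 6, 4)
(2) The state is SAFE; one workable sequence: J7, J3, J5, J2, J1, J4.
Key observation: at J3 the run first touches a limit — (0, 1, 2) against (3, 5, 2), exact on a resource it actually requests.
Check, step by step:
  pool = (1, 2, 1)
  J7 needs (0, 0, 0) <= (1, 2, 1) -> finishes; pool += (2, 3, 1) = (3, 5, 2)
  J3 needs (0, 1, 2) <= (3, 5, 2) -> finishes; pool += (2, 3, 1) = (5, 8, 3)
  J5 needs (0, 1, 2) <= (5, 8, 3) -> finishes; pool += (1, 0, 0) = (6, 8, 3)
  J2 needs (3, 1, 2) <= (6, 8, 3) -> finishes; pool += (1, 0, 0) = (7, 8, 3)
  J1 needs (2, 2, 1) <= (7, 8, 3) -> finishes; pool += (0, 1, 2) = (7, 9, 5)
  J4 needs (4, 6, 4) <= (7, 9, 5) -> finishes; pool += (0, 0, 1) = (7, 9, 6)
(3) Precisely 54 of the possible complete orderings are safe sequences.


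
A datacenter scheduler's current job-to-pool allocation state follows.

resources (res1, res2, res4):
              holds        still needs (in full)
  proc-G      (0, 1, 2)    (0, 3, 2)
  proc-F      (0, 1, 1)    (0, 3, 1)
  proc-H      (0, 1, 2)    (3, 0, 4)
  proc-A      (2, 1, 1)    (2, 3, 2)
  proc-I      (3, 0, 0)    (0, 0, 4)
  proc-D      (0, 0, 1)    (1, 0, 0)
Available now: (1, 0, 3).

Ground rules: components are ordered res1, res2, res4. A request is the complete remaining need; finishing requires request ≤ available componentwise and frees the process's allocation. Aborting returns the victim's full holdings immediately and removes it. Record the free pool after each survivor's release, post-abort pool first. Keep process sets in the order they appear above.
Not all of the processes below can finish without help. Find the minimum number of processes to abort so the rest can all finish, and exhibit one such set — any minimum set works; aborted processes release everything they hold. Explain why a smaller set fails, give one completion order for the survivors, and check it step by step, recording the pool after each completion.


Minimum abort set: proc-G and proc-F.
Key observation: proc-A had no path to completion before; after the abort of proc-G and proc-F ((0, 2, 3) returned), step 4 is where it fits.
Why nothing smaller works — every single abort fails: proc-G alone leaves proc-F blocked (short on res2); proc-F alone leaves proc-G blocked (short on res2); proc-H alone leaves proc-G blocked (short on res2); proc-A alone leaves proc-G blocked (short on res2); proc-I alone leaves proc-G blocked (short on res2); proc-D alone leaves proc-G blocked (short on res2).
The survivors complete as proc-D, proc-I, proc-H, proc-A. Verifying each step (starting from the post-abort pool):
  pool = (1, 2, 6)
  proc-D: need (1, 0, 0) fits (1, 2, 6); releases (0, 0, 1), pool now (1, 2, 7)
  proc-I: need (0, 0, 4) fits (1, 2, 7); releases (3, 0, 0), pool now (4, 2, 7)
  proc-H: need (3, 0, 4) fits (4, 2, 7); releases (0, 1, 2), pool now (4, 3, 9)
  proc-A: need (2, 3, 2) fits (4, 3, 9); releases (2, 1, 1), pool now (6, 4, 10)


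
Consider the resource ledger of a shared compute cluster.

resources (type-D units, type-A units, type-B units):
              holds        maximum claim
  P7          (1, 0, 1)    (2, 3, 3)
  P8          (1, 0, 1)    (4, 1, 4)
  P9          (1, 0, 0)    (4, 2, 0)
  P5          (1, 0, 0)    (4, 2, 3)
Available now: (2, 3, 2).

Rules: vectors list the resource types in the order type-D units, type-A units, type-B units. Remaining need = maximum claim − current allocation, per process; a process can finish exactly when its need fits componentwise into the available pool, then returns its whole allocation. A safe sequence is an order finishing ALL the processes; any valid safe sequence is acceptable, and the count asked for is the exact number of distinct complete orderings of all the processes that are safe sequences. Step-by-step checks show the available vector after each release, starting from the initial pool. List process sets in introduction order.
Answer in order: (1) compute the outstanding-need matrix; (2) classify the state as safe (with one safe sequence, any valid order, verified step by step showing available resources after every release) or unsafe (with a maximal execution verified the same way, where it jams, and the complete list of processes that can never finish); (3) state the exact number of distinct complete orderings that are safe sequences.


(1) Need matrix, components ordered type-D units, type-A units, type-B units:
  P7: (1, 3, 2)
  P8: (3, 1, 3)
  P9: (3, 2, 0)
  P5: (3, 2, 3)
(2) SAFE. One safe sequence: P7, P9, P8, P5.
Key observation: P7 marks the first exact bind of the order: its need (1, 3, 2) fits the free (2, 3, 2) with zero slack on a requested resource.
Check, step by step:
  pool = (2, 3, 2)
  P7 needs (1, 3, 2) <= (2, 3, 2) -> finishes; pool += (1, 0, 1) = (3, 3, 3)
  P9 needs (3, 2, 0) <= (3, 3, 3) -> finishes; pool += (1, 0, 0) = (4, 3, 3)
  P8 needs (3, 1, 3) <= (4, 3, 3) -> finishes; pool += (1, 0, 1) = (5, 3, 4)
  P5 needs (3, 2, 3) <= (5, 3, 4) -> finishes; pool += (1, 0, 0) = (6, 3, 4)
(3) The exact count: 6 of the possible complete orderings are safe sequences.


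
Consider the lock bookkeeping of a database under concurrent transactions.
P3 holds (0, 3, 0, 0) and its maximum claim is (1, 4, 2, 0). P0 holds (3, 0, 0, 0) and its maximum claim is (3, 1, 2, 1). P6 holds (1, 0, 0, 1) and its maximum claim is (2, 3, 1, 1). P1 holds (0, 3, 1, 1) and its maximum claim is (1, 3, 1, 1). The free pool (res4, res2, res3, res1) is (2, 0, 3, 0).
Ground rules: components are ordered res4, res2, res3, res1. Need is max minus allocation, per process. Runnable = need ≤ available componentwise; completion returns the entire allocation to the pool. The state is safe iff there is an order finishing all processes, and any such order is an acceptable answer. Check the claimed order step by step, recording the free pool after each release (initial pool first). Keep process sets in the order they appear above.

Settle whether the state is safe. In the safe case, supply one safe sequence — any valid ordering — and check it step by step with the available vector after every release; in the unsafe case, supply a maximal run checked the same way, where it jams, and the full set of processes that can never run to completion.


SAFE — a valid safe sequence is P1, P0, P3, P6.
Key observation: the order's first zero-slack moment is P0 ((0, 1, 2, 1) needed, (2, 3, 4, 1) free — a requested resource with nothing to spare).
Step-by-step check:
  pool = (2, 0, 3, 0)
  P1: need (1, 0, 0, 0) fits (2, 0, 3, 0); releases (0, 3, 1, 1), pool now (2, 3, 4, 1)
  P0: need (0, 1, 2, 1) fits (2, 3, 4, 1); releases (3, 0, 0, 0), pool now (5, 3, 4, 1)
  P3: need (1, 1, 2, 0) fits (5, 3, 4, 1); releases (0, 3, 0, 0), pool now (5, 6, 4, 1)
  P6: need (1, 3, 1, 0) fits (5, 6, 4, 1); releases (1, 0, 0, 1), pool now (6, 6, 4, 2)


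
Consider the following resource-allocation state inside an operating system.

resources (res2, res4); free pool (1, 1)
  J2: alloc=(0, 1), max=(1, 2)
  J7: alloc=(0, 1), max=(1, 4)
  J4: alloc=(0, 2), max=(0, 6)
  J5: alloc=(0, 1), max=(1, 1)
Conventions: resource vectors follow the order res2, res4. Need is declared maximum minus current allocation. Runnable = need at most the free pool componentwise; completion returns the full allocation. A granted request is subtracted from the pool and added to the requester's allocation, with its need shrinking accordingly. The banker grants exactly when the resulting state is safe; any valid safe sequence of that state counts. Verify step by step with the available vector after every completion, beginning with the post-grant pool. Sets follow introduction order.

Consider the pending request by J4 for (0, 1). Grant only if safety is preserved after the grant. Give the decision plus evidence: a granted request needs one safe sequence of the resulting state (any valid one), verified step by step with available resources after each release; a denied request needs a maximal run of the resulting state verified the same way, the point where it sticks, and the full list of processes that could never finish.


DENY: after the grant no complete ordering would exist.
Key observation: J5, J2 can finish, but then (1, 2) is all there is, and the blocked group's res4 demands exceed it.
Pretend the grant happened; the run J5, J2 goes as far as possible. Step-by-step check:
  pool = (1, 0)
  J5 needs (1, 0) <= (1, 0) -> finishes; pool += (0, 1) = (1, 1)
  J2 needs (1, 1) <= (1, 1) -> finishes; pool += (0, 1) = (1, 2)
  J7 still needs (1, 3) but only (1, 2) is free — short on res4
  J4 still needs (0, 3) but only (1, 2) is free — short on res4
Had the request been granted, J7 and J4 could never finish.


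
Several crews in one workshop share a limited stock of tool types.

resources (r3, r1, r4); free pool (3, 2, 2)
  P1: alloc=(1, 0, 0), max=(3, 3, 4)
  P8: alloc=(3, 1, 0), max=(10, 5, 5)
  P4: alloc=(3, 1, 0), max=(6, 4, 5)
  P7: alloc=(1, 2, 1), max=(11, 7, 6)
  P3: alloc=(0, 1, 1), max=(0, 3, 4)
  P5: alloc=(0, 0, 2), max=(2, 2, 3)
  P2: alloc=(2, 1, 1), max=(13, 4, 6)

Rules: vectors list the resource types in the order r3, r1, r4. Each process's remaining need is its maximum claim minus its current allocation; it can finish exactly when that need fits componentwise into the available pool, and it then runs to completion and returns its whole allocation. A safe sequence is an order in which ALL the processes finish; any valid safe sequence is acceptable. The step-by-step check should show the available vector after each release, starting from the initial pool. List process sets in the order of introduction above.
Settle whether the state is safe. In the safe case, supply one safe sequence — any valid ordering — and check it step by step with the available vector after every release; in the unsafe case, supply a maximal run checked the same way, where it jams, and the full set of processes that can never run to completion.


SAFE — a valid safe sequence is P5, P3, P4, P1, P8, P7, P2.
Key observation: reading the order forward, P5 is the first process whose need (2, 2, 1) meets the free pool (3, 2, 2) exactly on a resource it requests.
Verifying each step:
  pool = (3, 2, 2)
  run P5 (needs (2, 2, 1), free (3, 2, 2)); after release of (0, 0, 2) the pool is (3, 2, 4)
  run P3 (needs (0, 2, 3), free (3, 2, 4)); after release of (0, 1, 1) the pool is (3, 3, 5)
  run P4 (needs (3, 3, 5), free (3, 3, 5)); after release of (3, 1, 0) the pool is (6, 4, 5)
  run P1 (needs (2, 3, 4), free (6, 4, 5)); after release of (1, 0, 0) the pool is (7, 4, 5)
  run P8 (needs (7, 4, 5), free (7, 4, 5)); after release of (3, 1, 0) the pool is (10, 5, 5)
  run P7 (needs (10, 5, 5), free (10, 5, 5)); after release of (1, 2, 1) the pool is (11, 7, 6)
  run P2 (needs (11, 3, 5), free (11, 7, 6)); after release of (2, 1, 1) the pool is (13, 8, 7)


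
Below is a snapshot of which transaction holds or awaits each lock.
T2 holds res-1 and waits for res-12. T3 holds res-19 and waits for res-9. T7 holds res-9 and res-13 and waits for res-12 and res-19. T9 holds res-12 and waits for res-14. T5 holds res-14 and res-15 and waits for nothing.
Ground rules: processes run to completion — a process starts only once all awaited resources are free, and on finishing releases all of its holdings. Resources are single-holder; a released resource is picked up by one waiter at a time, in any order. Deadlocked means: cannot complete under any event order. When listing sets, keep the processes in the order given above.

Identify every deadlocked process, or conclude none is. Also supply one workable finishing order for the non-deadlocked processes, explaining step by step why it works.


Deadlocked set: T3 and T7.
Key observation: the loop T3 -> T7 -> T3 blocks itself forever; no other process is dragged down with it.
A valid finishing order for the others: T5, T9, T2.
Verifying each step:
  run T5 (it waits on nothing); releases res-14 and res-15
  T9: everything it awaited (res-14) is free; runs, freeing res-12
  T2: everything it awaited (res-12) is free; runs, freeing res-1


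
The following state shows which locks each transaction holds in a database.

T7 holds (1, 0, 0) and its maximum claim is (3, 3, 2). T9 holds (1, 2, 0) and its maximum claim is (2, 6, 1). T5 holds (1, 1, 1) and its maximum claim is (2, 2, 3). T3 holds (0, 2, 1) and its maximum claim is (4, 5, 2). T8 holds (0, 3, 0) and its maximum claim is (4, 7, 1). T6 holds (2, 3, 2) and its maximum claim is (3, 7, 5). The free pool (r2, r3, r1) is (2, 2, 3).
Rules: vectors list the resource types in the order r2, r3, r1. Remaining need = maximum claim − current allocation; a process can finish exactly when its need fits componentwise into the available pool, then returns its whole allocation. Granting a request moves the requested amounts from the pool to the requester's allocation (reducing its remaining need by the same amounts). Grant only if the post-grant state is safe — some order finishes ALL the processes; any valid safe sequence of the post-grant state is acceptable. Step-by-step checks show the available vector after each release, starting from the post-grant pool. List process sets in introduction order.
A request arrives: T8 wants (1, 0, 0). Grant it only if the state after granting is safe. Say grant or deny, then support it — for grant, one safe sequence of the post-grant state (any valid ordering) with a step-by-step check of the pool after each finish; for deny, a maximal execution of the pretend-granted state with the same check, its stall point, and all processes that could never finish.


DENY — the pretend-granted state is unsafe.
Key observation: after T5, T7 the pool peaks at (3, 3, 4), and each blocked process is short somewhere: T9 on r3; T3 on r2; T8 on r3; T6 on r3.
On the post-grant state, T5, T7 is a maximal run — nothing extends it. Check, step by step:
  pool = (1, 2, 3)
  T5 needs (1, 1, 2) <= (1, 2, 3) -> finishes; pool += (1, 1, 1) = (2, 3, 4)
  T7 needs (2, 3, 2) <= (2, 3, 4) -> finishes; pool += (1, 0, 0) = (3, 3, 4)
  T9 still needs (1, 4, 1) but only (3, 3, 4) is free — short on r3
  T3 still needs (4, 3, 1) but only (3, 3, 4) is free — short on r2
  T8 still needs (3, 4, 1) but only (3, 3, 4) is free — short on r3
  T6 still needs (1, 4, 3) but only (3, 3, 4) is free — short on r3
Processes that could never finish after the grant: T9, T3, T8 and T6.


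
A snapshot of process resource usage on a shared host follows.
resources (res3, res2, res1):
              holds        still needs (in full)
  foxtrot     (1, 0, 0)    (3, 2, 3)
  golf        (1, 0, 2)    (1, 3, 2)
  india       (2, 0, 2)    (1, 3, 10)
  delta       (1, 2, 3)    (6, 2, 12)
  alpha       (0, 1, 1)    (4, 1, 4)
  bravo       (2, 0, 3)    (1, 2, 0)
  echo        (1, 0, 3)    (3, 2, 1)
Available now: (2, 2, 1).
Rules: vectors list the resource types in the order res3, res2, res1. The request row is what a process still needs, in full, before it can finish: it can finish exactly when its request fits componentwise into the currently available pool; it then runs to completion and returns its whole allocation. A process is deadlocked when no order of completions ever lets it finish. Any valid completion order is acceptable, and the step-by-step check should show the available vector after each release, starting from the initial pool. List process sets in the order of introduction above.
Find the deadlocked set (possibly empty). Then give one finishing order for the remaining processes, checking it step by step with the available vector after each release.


The deadlocked set is empty.
Key observation: the pool covers bravo at once, and every later process fits after earlier releases.
One completion order for the rest: bravo, alpha, echo, golf, foxtrot, india, delta. Step-by-step check:
  pool = (2, 2, 1)
  bravo: need (1, 2, 0) fits (2, 2, 1); releases (2, 0, 3), pool now (4, 2, 4)
  alpha: need (4, 1, 4) fits (4, 2, 4); releases (0, 1, 1), pool now (4, 3, 5)
  echo: need (3, 2, 1) fits (4, 3, 5); releases (1, 0, 3), pool now (5, 3, 8)
  golf: need (1, 3, 2) fits (5, 3, 8); releases (1, 0, 2), pool now (6, 3, 10)
  foxtrot: need (3, 2, 3) fits (6, 3, 10); releases (1, 0, 0), pool now (7, 3, 10)
  india: need (1, 3, 10) fits (7, 3, 10); releases (2, 0, 2), pool now (9, 3, 12)
  delta: need (6, 2, 12) fits (9, 3, 12); releases (1, 2, 3), pool now (10, 5, 15)


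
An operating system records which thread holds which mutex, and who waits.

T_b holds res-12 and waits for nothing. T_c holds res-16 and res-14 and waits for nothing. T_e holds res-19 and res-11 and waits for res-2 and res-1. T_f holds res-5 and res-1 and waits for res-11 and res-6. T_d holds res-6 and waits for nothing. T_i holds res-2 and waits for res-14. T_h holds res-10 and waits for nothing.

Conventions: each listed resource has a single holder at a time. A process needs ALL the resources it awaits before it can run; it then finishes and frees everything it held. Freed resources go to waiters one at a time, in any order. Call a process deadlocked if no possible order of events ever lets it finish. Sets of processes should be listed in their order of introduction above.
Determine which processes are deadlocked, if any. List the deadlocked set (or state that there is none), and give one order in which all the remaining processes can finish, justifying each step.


The deadlocked set is T_e and T_f.
Key observation: the cycle T_e -> T_f -> T_e can never break — each member waits on the next; no other process is dragged down with it.
The rest can finish in the order T_d, T_c, T_b, T_h, T_i.
Step-by-step check:
  run T_d (it waits on nothing); releases res-6
  run T_c (it waits on nothing); releases res-16 and res-14
  run T_b (it waits on nothing); releases res-12
  run T_h (it waits on nothing); releases res-10
  T_i: everything it awaited (res-14) is free; runs, freeing res-2


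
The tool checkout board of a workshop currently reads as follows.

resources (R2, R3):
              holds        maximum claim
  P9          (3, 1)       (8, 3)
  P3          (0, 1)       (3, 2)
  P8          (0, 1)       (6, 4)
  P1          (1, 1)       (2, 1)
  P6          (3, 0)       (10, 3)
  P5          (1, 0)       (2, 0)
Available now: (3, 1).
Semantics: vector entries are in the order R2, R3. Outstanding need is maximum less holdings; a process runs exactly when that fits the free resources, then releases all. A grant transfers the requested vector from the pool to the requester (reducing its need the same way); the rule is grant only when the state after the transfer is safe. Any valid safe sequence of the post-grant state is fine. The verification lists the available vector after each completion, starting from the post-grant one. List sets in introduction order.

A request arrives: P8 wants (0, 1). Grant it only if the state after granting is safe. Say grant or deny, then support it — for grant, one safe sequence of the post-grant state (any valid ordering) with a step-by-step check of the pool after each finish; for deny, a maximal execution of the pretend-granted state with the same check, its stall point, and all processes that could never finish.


GRANT — the state after the grant stays safe, e.g. via P5, P1, P3, P9, P6, P8.
Key observation: the grant leaves (3, 0) free — enough for P5, whose release restarts the cascade.
Step-by-step check of the post-grant state:
  pool = (3, 0)
  P5: need (1, 0) fits (3, 0); releases (1, 0), pool now (4, 0)
  P1: need (1, 0) fits (4, 0); releases (1, 1), pool now (5, 1)
  P3: need (3, 1) fits (5, 1); releases (0, 1), pool now (5, 2)
  P9: need (5, 2) fits (5, 2); releases (3, 1), pool now (8, 3)
  P6: need (7, 3) fits (8, 3); releases (3, 0), pool now (11, 3)
  P8: need (6, 2) fits (11, 3); releases (0, 2), pool now (11, 5)


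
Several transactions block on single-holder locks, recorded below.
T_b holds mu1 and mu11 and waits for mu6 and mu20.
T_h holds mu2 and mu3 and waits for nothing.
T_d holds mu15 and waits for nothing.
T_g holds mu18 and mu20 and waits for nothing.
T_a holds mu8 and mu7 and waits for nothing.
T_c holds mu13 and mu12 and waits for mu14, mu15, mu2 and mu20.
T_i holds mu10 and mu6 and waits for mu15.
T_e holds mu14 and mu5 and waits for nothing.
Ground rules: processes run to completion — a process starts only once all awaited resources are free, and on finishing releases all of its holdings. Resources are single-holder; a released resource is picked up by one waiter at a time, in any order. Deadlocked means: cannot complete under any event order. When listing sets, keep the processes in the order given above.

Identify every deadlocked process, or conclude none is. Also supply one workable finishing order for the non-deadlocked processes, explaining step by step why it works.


Nothing here is deadlocked.
Key observation: the wait relation is loop-free; peeling off processes with no waits unwinds the whole state.
A valid finishing order for the others: T_d, T_a, T_g, T_e, T_h, T_i, T_c, T_b.
Step-by-step check:
  run T_d (it waits on nothing); releases mu15
  run T_a (it waits on nothing); releases mu8 and mu7
  run T_g (it waits on nothing); releases mu18 and mu20
  run T_e (it waits on nothing); releases mu14 and mu5
  run T_h (it waits on nothing); releases mu2 and mu3
  T_i waits on mu15 — all released -> runs and releases mu10 and mu6
  T_c waits on mu14, mu15, mu2 and mu20 — all released -> runs and releases mu13 and mu12
  T_b waits on mu6 and mu20 — all released -> runs and releases mu1 and mu11


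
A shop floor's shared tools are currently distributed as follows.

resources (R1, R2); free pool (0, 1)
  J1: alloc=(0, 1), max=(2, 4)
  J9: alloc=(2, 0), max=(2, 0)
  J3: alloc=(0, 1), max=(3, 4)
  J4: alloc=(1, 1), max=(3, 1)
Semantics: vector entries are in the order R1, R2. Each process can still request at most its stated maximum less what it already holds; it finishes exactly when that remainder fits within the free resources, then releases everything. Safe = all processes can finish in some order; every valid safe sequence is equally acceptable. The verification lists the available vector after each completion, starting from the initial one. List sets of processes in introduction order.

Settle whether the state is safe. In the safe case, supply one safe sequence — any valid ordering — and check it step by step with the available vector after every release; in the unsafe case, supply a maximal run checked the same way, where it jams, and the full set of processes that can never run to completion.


UNSAFE.
Key observation: after J9, J4 complete, (3, 2) is the best the pool ever gets, yet each leftover process wants more R2.
Going as far as possible: J9, J4; after that, nothing fits. Walking it through:
  pool = (0, 1)
  J9 needs (0, 0) <= (0, 1) -> finishes; pool += (2, 0) = (2, 1)
  J4 needs (2, 0) <= (2, 1) -> finishes; pool += (1, 1) = (3, 2)
  J1 cannot run: need (2, 3) vs free (3, 2) (insufficient R2)
  J3 cannot run: need (3, 3) vs free (3, 2) (insufficient R2)
Never able to finish: J1 and J3.


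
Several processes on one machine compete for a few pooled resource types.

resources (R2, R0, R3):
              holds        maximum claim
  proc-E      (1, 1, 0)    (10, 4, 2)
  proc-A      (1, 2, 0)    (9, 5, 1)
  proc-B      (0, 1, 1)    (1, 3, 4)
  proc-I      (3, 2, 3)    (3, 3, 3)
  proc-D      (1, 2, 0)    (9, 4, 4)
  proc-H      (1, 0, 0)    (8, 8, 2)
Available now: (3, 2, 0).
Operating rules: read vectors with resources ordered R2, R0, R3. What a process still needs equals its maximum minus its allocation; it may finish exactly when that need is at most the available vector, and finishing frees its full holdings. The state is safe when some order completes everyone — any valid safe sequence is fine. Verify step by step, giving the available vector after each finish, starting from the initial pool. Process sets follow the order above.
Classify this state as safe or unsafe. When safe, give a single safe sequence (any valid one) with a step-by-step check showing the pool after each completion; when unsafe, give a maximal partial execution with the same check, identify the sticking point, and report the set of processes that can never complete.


UNSAFE — no complete ordering exists.
Key observation: once proc-I, proc-B finish, the pool peaks at (6, 5, 4) — and every remaining process still needs more R2 than that.
Going as far as possible: proc-I, proc-B; after that, nothing fits. Verifying each step:
  pool = (3, 2, 0)
  run proc-I (needs (0, 1, 0), free (3, 2, 0)); after release of (3, 2, 3) the pool is (6, 4, 3)
  run proc-B (needs (1, 2, 3), free (6, 4, 3)); after release of (0, 1, 1) the pool is (6, 5, 4)
  proc-E cannot run: need (9, 3, 2) vs free (6, 5, 4) (insufficient R2)
  proc-A cannot run: need (8, 3, 1) vs free (6, 5, 4) (insufficient R2)
  proc-D cannot run: need (8, 2, 4) vs free (6, 5, 4) (insufficient R2)
  proc-H cannot run: need (7, 8, 2) vs free (6, 5, 4) (insufficient R2 and R0)
Processes that can never finish: proc-E, proc-A, proc-D and proc-H.
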